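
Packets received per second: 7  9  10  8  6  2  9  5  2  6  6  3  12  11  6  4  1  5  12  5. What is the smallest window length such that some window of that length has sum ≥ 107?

add 7: running sum 7 < 107
add 9: running sum 16 < 107
add 10: running sum 26 < 107
add 8: running sum 34 < 107
add 6: running sum 40 < 107
add 2: running sum 42 < 107
add 9: running sum 51 < 107
add 5: running sum 56 < 107
add 2: running sum 58 < 107
add 6: running sum 64 < 107
add 6: running sum 70 < 107
add 3: running sum 73 < 107
add 12: running sum 85 < 107
add 11: running sum 96 < 107
add 6: running sum 102 < 107
add 4: running sum 106 < 107
end 16: [7, 9, 10, 8, 6, 2, 9, 5, 2, 6, 6, 3, 12, 11, 6, 4, 1] sum 107, len 17
end 17: [7, 9, 10, 8, 6, 2, 9, 5, 2, 6, 6, 3, 12, 11, 6, 4, 1, 5] sum 112, len 18
end 18: [10, 8, 6, 2, 9, 5, 2, 6, 6, 3, 12, 11, 6, 4, 1, 5, 12] sum 108, len 17
end 19: [10, 8, 6, 2, 9, 5, 2, 6, 6, 3, 12, 11, 6, 4, 1, 5, 12, 5] sum 113, len 18
Shortest qualifying length: 17.

17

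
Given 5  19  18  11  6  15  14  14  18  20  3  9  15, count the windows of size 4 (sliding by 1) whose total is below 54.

5 19 18 11 → sum 53  < 54 ✓
19 18 11 6 → sum 54
18 11 6 15 → sum 50  < 54 ✓
11 6 15 14 → sum 46  < 54 ✓
6 15 14 14 → sum 49  < 54 ✓
15 14 14 18 → sum 61
14 14 18 20 → sum 66
14 18 20 3 → sum 55
18 20 3 9 → sum 50  < 54 ✓
20 3 9 15 → sum 47  < 54 ✓
6 windows satisfy the condition.

6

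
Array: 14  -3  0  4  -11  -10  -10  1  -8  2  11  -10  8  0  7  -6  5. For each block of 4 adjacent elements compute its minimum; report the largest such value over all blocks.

[14, -3, 0, 4] → min -3
[-3, 0, 4, -11] → min -11
[0, 4, -11, -10] → min -11
[4, -11, -10, -10] → min -11
[-11, -10, -10, 1] → min -11
[-10, -10, 1, -8] → min -10
[-10, 1, -8, 2] → min -10
[1, -8, 2, 11] → min -8
[-8, 2, 11, -10] → min -10
[2, 11, -10, 8] → min -10
[11, -10, 8, 0] → min -10
[-10, 8, 0, 7] → min -10
[8, 0, 7, -6] → min -6
[0, 7, -6, 5] → min -6
Largest of these is -3.

-3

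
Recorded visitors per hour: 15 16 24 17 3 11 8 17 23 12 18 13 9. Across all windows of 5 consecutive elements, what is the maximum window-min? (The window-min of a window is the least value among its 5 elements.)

12

Each size-5 window and its min:
[15, 16, 24, 17, 3] → min 3
[16, 24, 17, 3, 11] → min 3
[24, 17, 3, 11, 8] → min 3
[17, 3, 11, 8, 17] → min 3
[3, 11, 8, 17, 23] → min 3
[11, 8, 17, 23, 12] → min 8
[8, 17, 23, 12, 18] → min 8
[17, 23, 12, 18, 13] → min 12
[23, 12, 18, 13, 9] → min 9
Maximum of these is 12.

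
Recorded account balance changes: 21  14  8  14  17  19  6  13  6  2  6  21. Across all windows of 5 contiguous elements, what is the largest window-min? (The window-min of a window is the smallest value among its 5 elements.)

Window mins for each of the 8 positions:
(21, 14, 8, 14, 17) → min 8
(14, 8, 14, 17, 19) → min 8
(8, 14, 17, 19, 6) → min 6
(14, 17, 19, 6, 13) → min 6
(17, 19, 6, 13, 6) → min 6
(19, 6, 13, 6, 2) → min 2
(6, 13, 6, 2, 6) → min 2
(13, 6, 2, 6, 21) → min 2
Largest of these is 8.

8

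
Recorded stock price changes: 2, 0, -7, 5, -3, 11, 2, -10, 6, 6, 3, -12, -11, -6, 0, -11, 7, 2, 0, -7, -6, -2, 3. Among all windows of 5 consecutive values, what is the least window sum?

[2, 0, -7, 5, -3] → sum -3
[0, -7, 5, -3, 11] → sum 6
[-7, 5, -3, 11, 2] → sum 8
[5, -3, 11, 2, -10] → sum 5
[-3, 11, 2, -10, 6] → sum 6
[11, 2, -10, 6, 6] → sum 15
[2, -10, 6, 6, 3] → sum 7
[-10, 6, 6, 3, -12] → sum -7
[6, 6, 3, -12, -11] → sum -8
[6, 3, -12, -11, -6] → sum -20
[3, -12, -11, -6, 0] → sum -26
[-12, -11, -6, 0, -11] → sum -40
[-11, -6, 0, -11, 7] → sum -21
[-6, 0, -11, 7, 2] → sum -8
[0, -11, 7, 2, 0] → sum -2
[-11, 7, 2, 0, -7] → sum -9
[7, 2, 0, -7, -6] → sum -4
[2, 0, -7, -6, -2] → sum -13
[0, -7, -6, -2, 3] → sum -12
Least of these is -40.

-40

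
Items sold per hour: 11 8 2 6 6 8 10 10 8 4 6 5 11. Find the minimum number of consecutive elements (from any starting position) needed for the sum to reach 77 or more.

Extend right; whenever the sum reaches 77, record the length and shrink from the left:
add 11: running sum 11 < 77
add 8: running sum 19 < 77
add 2: running sum 21 < 77
add 6: running sum 27 < 77
add 6: running sum 33 < 77
add 8: running sum 41 < 77
add 10: running sum 51 < 77
add 10: running sum 61 < 77
add 8: running sum 69 < 77
add 4: running sum 73 < 77
add 6: shortest ending here [11, 8, 2, 6, 6, 8, 10, 10, 8, 4, 6] sum 79, len 11
add 5: shortest ending here [11, 8, 2, 6, 6, 8, 10, 10, 8, 4, 6, 5] sum 84, len 12
add 11: shortest ending here [8, 2, 6, 6, 8, 10, 10, 8, 4, 6, 5, 11] sum 84, len 12
Shortest qualifying length: 11.

11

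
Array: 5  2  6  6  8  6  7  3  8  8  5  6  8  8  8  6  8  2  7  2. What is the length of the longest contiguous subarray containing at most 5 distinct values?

15

[5] 1 distinct, len 1
[5, 2] 2 distinct, len 2
[5, 2, 6] 3 distinct, len 3
[5, 2, 6, 6] 3 distinct, len 4
[5, 2, 6, 6, 8] 4 distinct, len 5
[5, 2, 6, 6, 8, 6] 4 distinct, len 6
[5, 2, 6, 6, 8, 6, 7] 5 distinct, len 7
[2, 6, 6, 8, 6, 7, 3] 5 distinct, len 7
[2, 6, 6, 8, 6, 7, 3, 8] 5 distinct, len 8
[2, 6, 6, 8, 6, 7, 3, 8, 8] 5 distinct, len 9
[6, 6, 8, 6, 7, 3, 8, 8, 5] 5 distinct, len 9
[6, 6, 8, 6, 7, 3, 8, 8, 5, 6] 5 distinct, len 10
[6, 6, 8, 6, 7, 3, 8, 8, 5, 6, 8] 5 distinct, len 11
[6, 6, 8, 6, 7, 3, 8, 8, 5, 6, 8, 8] 5 distinct, len 12
[6, 6, 8, 6, 7, 3, 8, 8, 5, 6, 8, 8, 8] 5 distinct, len 13
[6, 6, 8, 6, 7, 3, 8, 8, 5, 6, 8, 8, 8, 6] 5 distinct, len 14
[6, 6, 8, 6, 7, 3, 8, 8, 5, 6, 8, 8, 8, 6, 8] 5 distinct, len 15
[3, 8, 8, 5, 6, 8, 8, 8, 6, 8, 2] 5 distinct, len 11
[8, 8, 5, 6, 8, 8, 8, 6, 8, 2, 7] 5 distinct, len 11
[8, 8, 5, 6, 8, 8, 8, 6, 8, 2, 7, 2] 5 distinct, len 12
Longest length with ≤5 distinct: 15.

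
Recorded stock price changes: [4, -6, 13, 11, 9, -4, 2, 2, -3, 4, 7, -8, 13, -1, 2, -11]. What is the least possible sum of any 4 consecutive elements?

Each size-4 window and its sum:
(4, -6, 13, 11) → sum 22
(-6, 13, 11, 9) → sum 27
(13, 11, 9, -4) → sum 29
(11, 9, -4, 2) → sum 18
(9, -4, 2, 2) → sum 9
(-4, 2, 2, -3) → sum -3
(2, 2, -3, 4) → sum 5
(2, -3, 4, 7) → sum 10
(-3, 4, 7, -8) → sum 0
(4, 7, -8, 13) → sum 16
(7, -8, 13, -1) → sum 11
(-8, 13, -1, 2) → sum 6
(13, -1, 2, -11) → sum 3
Least of these is -3.

-3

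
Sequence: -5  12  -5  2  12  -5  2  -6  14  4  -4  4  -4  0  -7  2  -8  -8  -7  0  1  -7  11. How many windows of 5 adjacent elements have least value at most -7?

-5 12 -5 2 12 → min -5
12 -5 2 12 -5 → min -5
-5 2 12 -5 2 → min -5
2 12 -5 2 -6 → min -6
12 -5 2 -6 14 → min -6
-5 2 -6 14 4 → min -6
2 -6 14 4 -4 → min -6
-6 14 4 -4 4 → min -6
14 4 -4 4 -4 → min -4
4 -4 4 -4 0 → min -4
-4 4 -4 0 -7 → min -7  ≤ -7 ✓
4 -4 0 -7 2 → min -7  ≤ -7 ✓
-4 0 -7 2 -8 → min -8  ≤ -7 ✓
0 -7 2 -8 -8 → min -8  ≤ -7 ✓
-7 2 -8 -8 -7 → min -8  ≤ -7 ✓
2 -8 -8 -7 0 → min -8  ≤ -7 ✓
-8 -8 -7 0 1 → min -8  ≤ -7 ✓
-8 -7 0 1 -7 → min -8  ≤ -7 ✓
-7 0 1 -7 11 → min -7  ≤ -7 ✓
9 windows satisfy the condition.

9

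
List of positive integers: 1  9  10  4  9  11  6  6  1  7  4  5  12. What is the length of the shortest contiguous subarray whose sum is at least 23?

3

Extend right; whenever the sum reaches 23, record the length and shrink from the left:
add 1: running sum 1 < 23
add 9: running sum 10 < 23
add 10: running sum 20 < 23
add 4: shortest ending here [9, 10, 4] sum 23, len 3
add 9: shortest ending here [10, 4, 9] sum 23, len 3
add 11: shortest ending here [4, 9, 11] sum 24, len 3
add 6: shortest ending here [9, 11, 6] sum 26, len 3
add 6: shortest ending here [11, 6, 6] sum 23, len 3
add 1: shortest ending here [11, 6, 6, 1] sum 24, len 4
add 7: shortest ending here [11, 6, 6, 1, 7] sum 31, len 5
add 4: shortest ending here [6, 6, 1, 7, 4] sum 24, len 5
add 5: shortest ending here [6, 1, 7, 4, 5] sum 23, len 5
add 12: shortest ending here [7, 4, 5, 12] sum 28, len 4
Shortest qualifying length: 3.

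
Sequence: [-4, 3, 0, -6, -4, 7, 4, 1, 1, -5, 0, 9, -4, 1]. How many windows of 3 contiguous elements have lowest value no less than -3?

2

-4 3 0 → min -4
3 0 -6 → min -6
0 -6 -4 → min -6
-6 -4 7 → min -6
-4 7 4 → min -4
7 4 1 → min 1  ≥ -3 ✓
4 1 1 → min 1  ≥ -3 ✓
1 1 -5 → min -5
1 -5 0 → min -5
-5 0 9 → min -5
0 9 -4 → min -4
9 -4 1 → min -4
2 windows satisfy the condition.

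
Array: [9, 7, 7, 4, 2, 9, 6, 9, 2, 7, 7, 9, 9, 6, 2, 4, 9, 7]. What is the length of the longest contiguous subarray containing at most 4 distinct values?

11

add 9: window [9] (1 distinct), len 1
add 7: window [9, 7] (2 distinct), len 2
add 7: window [9, 7, 7] (2 distinct), len 3
add 4: window [9, 7, 7, 4] (3 distinct), len 4
add 2: window [9, 7, 7, 4, 2] (4 distinct), len 5
add 9: window [9, 7, 7, 4, 2, 9] (4 distinct), len 6
add 6: window [4, 2, 9, 6] (4 distinct), len 4
add 9: window [4, 2, 9, 6, 9] (4 distinct), len 5
add 2: window [4, 2, 9, 6, 9, 2] (4 distinct), len 6
add 7: window [2, 9, 6, 9, 2, 7] (4 distinct), len 6
add 7: window [2, 9, 6, 9, 2, 7, 7] (4 distinct), len 7
add 9: window [2, 9, 6, 9, 2, 7, 7, 9] (4 distinct), len 8
add 9: window [2, 9, 6, 9, 2, 7, 7, 9, 9] (4 distinct), len 9
add 6: window [2, 9, 6, 9, 2, 7, 7, 9, 9, 6] (4 distinct), len 10
add 2: window [2, 9, 6, 9, 2, 7, 7, 9, 9, 6, 2] (4 distinct), len 11
add 4: window [9, 9, 6, 2, 4] (4 distinct), len 5
add 9: window [9, 9, 6, 2, 4, 9] (4 distinct), len 6
add 7: window [2, 4, 9, 7] (4 distinct), len 4
Longest length with ≤4 distinct: 11.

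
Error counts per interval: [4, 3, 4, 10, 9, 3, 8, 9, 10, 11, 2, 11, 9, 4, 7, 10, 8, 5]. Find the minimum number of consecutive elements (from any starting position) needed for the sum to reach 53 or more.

add 4: running sum 4 < 53
add 3: running sum 7 < 53
add 4: running sum 11 < 53
add 10: running sum 21 < 53
add 9: running sum 30 < 53
add 3: running sum 33 < 53
add 8: running sum 41 < 53
add 9: running sum 50 < 53
end 8: [4, 10, 9, 3, 8, 9, 10] sum 53, len 7
end 9: [10, 9, 3, 8, 9, 10, 11] sum 60, len 7
end 10: [10, 9, 3, 8, 9, 10, 11, 2] sum 62, len 8
end 11: [3, 8, 9, 10, 11, 2, 11] sum 54, len 7
end 12: [8, 9, 10, 11, 2, 11, 9] sum 60, len 7
end 13: [9, 10, 11, 2, 11, 9, 4] sum 56, len 7
end 14: [10, 11, 2, 11, 9, 4, 7] sum 54, len 7
end 15: [11, 2, 11, 9, 4, 7, 10] sum 54, len 7
end 16: [11, 2, 11, 9, 4, 7, 10, 8] sum 62, len 8
end 17: [11, 9, 4, 7, 10, 8, 5] sum 54, len 7
Shortest qualifying length: 7.

7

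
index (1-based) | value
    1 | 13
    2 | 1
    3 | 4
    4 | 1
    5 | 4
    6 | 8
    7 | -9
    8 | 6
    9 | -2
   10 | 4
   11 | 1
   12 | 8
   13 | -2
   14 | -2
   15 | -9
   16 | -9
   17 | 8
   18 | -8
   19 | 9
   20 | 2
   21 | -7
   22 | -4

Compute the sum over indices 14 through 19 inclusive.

-11

Elements at indices 14..19: -2, -9, -9, 8, -8, 9
sum(-2, -9, -9, 8, -8, 9) = -11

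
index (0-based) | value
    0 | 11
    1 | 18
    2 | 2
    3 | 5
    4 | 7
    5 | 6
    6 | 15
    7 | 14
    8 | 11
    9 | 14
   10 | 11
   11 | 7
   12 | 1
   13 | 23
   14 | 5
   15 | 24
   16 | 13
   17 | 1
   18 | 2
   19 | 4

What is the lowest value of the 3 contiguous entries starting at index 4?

6

Elements at indices 4..6: 7, 6, 15
min(7, 6, 15) = 6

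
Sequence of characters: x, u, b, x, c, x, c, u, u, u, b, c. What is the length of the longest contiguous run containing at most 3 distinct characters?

7

[x] 1 distinct, len 1
[x, u] 2 distinct, len 2
[x, u, b] 3 distinct, len 3
[x, u, b, x] 3 distinct, len 4
[b, x, c] 3 distinct, len 3
[b, x, c, x] 3 distinct, len 4
[b, x, c, x, c] 3 distinct, len 5
[x, c, x, c, u] 3 distinct, len 5
[x, c, x, c, u, u] 3 distinct, len 6
[x, c, x, c, u, u, u] 3 distinct, len 7
[c, u, u, u, b] 3 distinct, len 5
[c, u, u, u, b, c] 3 distinct, len 6
Longest length with ≤3 distinct: 7.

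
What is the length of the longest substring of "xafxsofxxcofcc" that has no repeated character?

add x: [x] len 1
add a: [x, a] len 2
add f: [x, a, f] len 3
add x (repeat x, move left end past it): [a, f, x] len 3
add s: [a, f, x, s] len 4
add o: [a, f, x, s, o] len 5
add f (repeat f, move left end past it): [x, s, o, f] len 4
add x (repeat x, move left end past it): [s, o, f, x] len 4
add x (repeat x, move left end past it): [x] len 1
add c: [x, c] len 2
add o: [x, c, o] len 3
add f: [x, c, o, f] len 4
add c (repeat c, move left end past it): [o, f, c] len 3
add c (repeat c, move left end past it): [c] len 1
Longest all-distinct length: 5.

5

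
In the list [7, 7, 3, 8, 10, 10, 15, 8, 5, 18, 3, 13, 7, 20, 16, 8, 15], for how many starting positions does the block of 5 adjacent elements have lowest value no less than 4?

5

[7, 7, 3, 8, 10] → min 3
[7, 3, 8, 10, 10] → min 3
[3, 8, 10, 10, 15] → min 3
[8, 10, 10, 15, 8] → min 8  ≥ 4 ✓
[10, 10, 15, 8, 5] → min 5  ≥ 4 ✓
[10, 15, 8, 5, 18] → min 5  ≥ 4 ✓
[15, 8, 5, 18, 3] → min 3
[8, 5, 18, 3, 13] → min 3
[5, 18, 3, 13, 7] → min 3
[18, 3, 13, 7, 20] → min 3
[3, 13, 7, 20, 16] → min 3
[13, 7, 20, 16, 8] → min 7  ≥ 4 ✓
[7, 20, 16, 8, 15] → min 7  ≥ 4 ✓
5 windows satisfy the condition.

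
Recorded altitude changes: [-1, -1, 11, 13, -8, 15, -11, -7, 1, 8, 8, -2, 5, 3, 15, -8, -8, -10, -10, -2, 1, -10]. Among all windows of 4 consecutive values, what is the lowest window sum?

-36

[-1, -1, 11, 13] → sum 22
[-1, 11, 13, -8] → sum 15
[11, 13, -8, 15] → sum 31
[13, -8, 15, -11] → sum 9
[-8, 15, -11, -7] → sum -11
[15, -11, -7, 1] → sum -2
[-11, -7, 1, 8] → sum -9
[-7, 1, 8, 8] → sum 10
[1, 8, 8, -2] → sum 15
[8, 8, -2, 5] → sum 19
[8, -2, 5, 3] → sum 14
[-2, 5, 3, 15] → sum 21
[5, 3, 15, -8] → sum 15
[3, 15, -8, -8] → sum 2
[15, -8, -8, -10] → sum -11
[-8, -8, -10, -10] → sum -36
[-8, -10, -10, -2] → sum -30
[-10, -10, -2, 1] → sum -21
[-10, -2, 1, -10] → sum -21
Lowest of these is -36.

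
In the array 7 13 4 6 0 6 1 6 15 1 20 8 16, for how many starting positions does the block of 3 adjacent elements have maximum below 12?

4

(7, 13, 4) → max 13
(13, 4, 6) → max 13
(4, 6, 0) → max 6  < 12 ✓
(6, 0, 6) → max 6  < 12 ✓
(0, 6, 1) → max 6  < 12 ✓
(6, 1, 6) → max 6  < 12 ✓
(1, 6, 15) → max 15
(6, 15, 1) → max 15
(15, 1, 20) → max 20
(1, 20, 8) → max 20
(20, 8, 16) → max 20
4 windows satisfy the condition.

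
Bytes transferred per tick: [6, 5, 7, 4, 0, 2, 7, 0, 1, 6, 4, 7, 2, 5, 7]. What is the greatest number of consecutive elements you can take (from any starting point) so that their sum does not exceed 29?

9

[6] sum 6 len 1
[6, 5] sum 11 len 2
[6, 5, 7] sum 18 len 3
[6, 5, 7, 4] sum 22 len 4
[6, 5, 7, 4, 0] sum 22 len 5
[6, 5, 7, 4, 0, 2] sum 24 len 6
[5, 7, 4, 0, 2, 7] sum 25 len 6
[5, 7, 4, 0, 2, 7, 0] sum 25 len 7
[5, 7, 4, 0, 2, 7, 0, 1] sum 26 len 8
[7, 4, 0, 2, 7, 0, 1, 6] sum 27 len 8
[4, 0, 2, 7, 0, 1, 6, 4] sum 24 len 8
[0, 2, 7, 0, 1, 6, 4, 7] sum 27 len 8
[0, 2, 7, 0, 1, 6, 4, 7, 2] sum 29 len 9
[0, 1, 6, 4, 7, 2, 5] sum 25 len 7
[4, 7, 2, 5, 7] sum 25 len 5
Longest length seen: 9.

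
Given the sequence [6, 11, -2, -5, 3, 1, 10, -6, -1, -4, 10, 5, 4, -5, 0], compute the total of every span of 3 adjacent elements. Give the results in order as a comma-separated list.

[6, 11, -2] → sum 15
[11, -2, -5] → sum 4
[-2, -5, 3] → sum -4
[-5, 3, 1] → sum -1
[3, 1, 10] → sum 14
[1, 10, -6] → sum 5
[10, -6, -1] → sum 3
[-6, -1, -4] → sum -11
[-1, -4, 10] → sum 5
[-4, 10, 5] → sum 11
[10, 5, 4] → sum 19
[5, 4, -5] → sum 4
[4, -5, 0] → sum -1

15, 4, -4, -1, 14, 5, 3, -11, 5, 11, 19, 4, -1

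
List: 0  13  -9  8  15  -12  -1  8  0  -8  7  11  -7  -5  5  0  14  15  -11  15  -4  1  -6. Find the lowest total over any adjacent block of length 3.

-9

(0, 13, -9) → sum 4
(13, -9, 8) → sum 12
(-9, 8, 15) → sum 14
(8, 15, -12) → sum 11
(15, -12, -1) → sum 2
(-12, -1, 8) → sum -5
(-1, 8, 0) → sum 7
(8, 0, -8) → sum 0
(0, -8, 7) → sum -1
(-8, 7, 11) → sum 10
(7, 11, -7) → sum 11
(11, -7, -5) → sum -1
(-7, -5, 5) → sum -7
(-5, 5, 0) → sum 0
(5, 0, 14) → sum 19
(0, 14, 15) → sum 29
(14, 15, -11) → sum 18
(15, -11, 15) → sum 19
(-11, 15, -4) → sum 0
(15, -4, 1) → sum 12
(-4, 1, -6) → sum -9
Lowest of these is -9.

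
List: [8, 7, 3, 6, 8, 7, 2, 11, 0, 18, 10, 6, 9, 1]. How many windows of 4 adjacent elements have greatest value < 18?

7

(8, 7, 3, 6) → max 8  < 18 ✓
(7, 3, 6, 8) → max 8  < 18 ✓
(3, 6, 8, 7) → max 8  < 18 ✓
(6, 8, 7, 2) → max 8  < 18 ✓
(8, 7, 2, 11) → max 11  < 18 ✓
(7, 2, 11, 0) → max 11  < 18 ✓
(2, 11, 0, 18) → max 18
(11, 0, 18, 10) → max 18
(0, 18, 10, 6) → max 18
(18, 10, 6, 9) → max 18
(10, 6, 9, 1) → max 10  < 18 ✓
7 windows satisfy the condition.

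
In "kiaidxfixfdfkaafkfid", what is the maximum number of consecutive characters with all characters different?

[k] len 1
[k, i] len 2
[k, i, a] len 3
[a, i] len 2
[a, i, d] len 3
[a, i, d, x] len 4
[a, i, d, x, f] len 5
[d, x, f, i] len 4
[f, i, x] len 3
[i, x, f] len 3
[i, x, f, d] len 4
[d, f] len 2
[d, f, k] len 3
[d, f, k, a] len 4
[a] len 1
[a, f] len 2
[a, f, k] len 3
[k, f] len 2
[k, f, i] len 3
[k, f, i, d] len 4
Longest all-distinct length: 5.

5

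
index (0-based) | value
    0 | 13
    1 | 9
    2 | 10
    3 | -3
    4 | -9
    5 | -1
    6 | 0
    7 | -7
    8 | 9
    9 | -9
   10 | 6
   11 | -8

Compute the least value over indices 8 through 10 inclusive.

Elements at indices 8..10: 9, -9, 6
min(9, -9, 6) = -9

-9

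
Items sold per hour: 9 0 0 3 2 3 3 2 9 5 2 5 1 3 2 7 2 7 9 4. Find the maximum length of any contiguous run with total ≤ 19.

Extend to the right; shrink from the left whenever the sum exceeds 19:
→ 9: sum 9, len 1
→ 0: sum 9, len 2
→ 0: sum 9, len 3
→ 3: sum 12, len 4
→ 2: sum 14, len 5
→ 3: sum 17, len 6
→ 3 (dropped 9): sum 11, len 6
→ 2: sum 13, len 7
→ 9 (dropped 0, 0, 3): sum 19, len 5
→ 5 (dropped 2, 3): sum 19, len 4
→ 2 (dropped 3): sum 18, len 4
→ 5 (dropped 2, 9): sum 12, len 3
→ 1: sum 13, len 4
→ 3: sum 16, len 5
→ 2: sum 18, len 6
→ 7 (dropped 5, 2): sum 18, len 5
→ 2 (dropped 5): sum 15, len 5
→ 7 (dropped 1, 3): sum 18, len 4
→ 9 (dropped 2, 7): sum 18, len 3
→ 4 (dropped 2, 7): sum 13, len 2
Longest length seen: 7.

7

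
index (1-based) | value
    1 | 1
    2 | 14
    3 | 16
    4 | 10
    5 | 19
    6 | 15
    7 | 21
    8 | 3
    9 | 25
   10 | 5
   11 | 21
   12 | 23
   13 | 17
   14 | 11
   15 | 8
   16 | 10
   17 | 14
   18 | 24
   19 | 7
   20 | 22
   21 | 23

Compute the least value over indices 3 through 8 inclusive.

Elements at indices 3..8: 16, 10, 19, 15, 21, 3
min(16, 10, 19, 15, 21, 3) = 3

3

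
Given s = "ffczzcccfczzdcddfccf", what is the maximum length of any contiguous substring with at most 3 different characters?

12

Extend right; when distinct count exceeds 3, shrink from the left:
add f: window [f] (1 distinct), len 1
add f: window [f, f] (1 distinct), len 2
add c: window [f, f, c] (2 distinct), len 3
add z: window [f, f, c, z] (3 distinct), len 4
add z: window [f, f, c, z, z] (3 distinct), len 5
add c: window [f, f, c, z, z, c] (3 distinct), len 6
add c: window [f, f, c, z, z, c, c] (3 distinct), len 7
add c: window [f, f, c, z, z, c, c, c] (3 distinct), len 8
add f: window [f, f, c, z, z, c, c, c, f] (3 distinct), len 9
add c: window [f, f, c, z, z, c, c, c, f, c] (3 distinct), len 10
add z: window [f, f, c, z, z, c, c, c, f, c, z] (3 distinct), len 11
add z: window [f, f, c, z, z, c, c, c, f, c, z, z] (3 distinct), len 12
add d: window [c, z, z, d] (3 distinct), len 4
add c: window [c, z, z, d, c] (3 distinct), len 5
add d: window [c, z, z, d, c, d] (3 distinct), len 6
add d: window [c, z, z, d, c, d, d] (3 distinct), len 7
add f: window [d, c, d, d, f] (3 distinct), len 5
add c: window [d, c, d, d, f, c] (3 distinct), len 6
add c: window [d, c, d, d, f, c, c] (3 distinct), len 7
add f: window [d, c, d, d, f, c, c, f] (3 distinct), len 8
Longest length with ≤3 distinct: 12.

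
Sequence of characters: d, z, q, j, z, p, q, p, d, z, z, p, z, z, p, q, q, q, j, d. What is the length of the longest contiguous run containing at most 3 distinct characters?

9

[d] 1 distinct, len 1
[d, z] 2 distinct, len 2
[d, z, q] 3 distinct, len 3
[z, q, j] 3 distinct, len 3
[z, q, j, z] 3 distinct, len 4
[j, z, p] 3 distinct, len 3
[z, p, q] 3 distinct, len 3
[z, p, q, p] 3 distinct, len 4
[p, q, p, d] 3 distinct, len 4
[p, d, z] 3 distinct, len 3
[p, d, z, z] 3 distinct, len 4
[p, d, z, z, p] 3 distinct, len 5
[p, d, z, z, p, z] 3 distinct, len 6
[p, d, z, z, p, z, z] 3 distinct, len 7
[p, d, z, z, p, z, z, p] 3 distinct, len 8
[z, z, p, z, z, p, q] 3 distinct, len 7
[z, z, p, z, z, p, q, q] 3 distinct, len 8
[z, z, p, z, z, p, q, q, q] 3 distinct, len 9
[p, q, q, q, j] 3 distinct, len 5
[q, q, q, j, d] 3 distinct, len 5
Longest length with ≤3 distinct: 9.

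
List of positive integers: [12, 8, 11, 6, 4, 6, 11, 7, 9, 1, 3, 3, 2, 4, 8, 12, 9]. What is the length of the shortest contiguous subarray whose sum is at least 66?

Extend right; whenever the sum reaches 66, record the length and shrink from the left:
add 12: running sum 12 < 66
add 8: running sum 20 < 66
add 11: running sum 31 < 66
add 6: running sum 37 < 66
add 4: running sum 41 < 66
add 6: running sum 47 < 66
add 11: running sum 58 < 66
add 7: running sum 65 < 66
add 9: shortest ending here [12, 8, 11, 6, 4, 6, 11, 7, 9] sum 74, len 9
add 1: shortest ending here [12, 8, 11, 6, 4, 6, 11, 7, 9, 1] sum 75, len 10
add 3: shortest ending here [8, 11, 6, 4, 6, 11, 7, 9, 1, 3] sum 66, len 10
add 3: shortest ending here [8, 11, 6, 4, 6, 11, 7, 9, 1, 3, 3] sum 69, len 11
add 2: shortest ending here [8, 11, 6, 4, 6, 11, 7, 9, 1, 3, 3, 2] sum 71, len 12
add 4: shortest ending here [11, 6, 4, 6, 11, 7, 9, 1, 3, 3, 2, 4] sum 67, len 12
add 8: shortest ending here [11, 6, 4, 6, 11, 7, 9, 1, 3, 3, 2, 4, 8] sum 75, len 13
add 12: shortest ending here [6, 11, 7, 9, 1, 3, 3, 2, 4, 8, 12] sum 66, len 11
add 9: shortest ending here [11, 7, 9, 1, 3, 3, 2, 4, 8, 12, 9] sum 69, len 11
Shortest qualifying length: 9.

9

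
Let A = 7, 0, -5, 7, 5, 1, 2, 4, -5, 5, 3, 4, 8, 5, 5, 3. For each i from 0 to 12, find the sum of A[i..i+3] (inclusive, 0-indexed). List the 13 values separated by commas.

7 0 -5 7 → sum 9
0 -5 7 5 → sum 7
-5 7 5 1 → sum 8
7 5 1 2 → sum 15
5 1 2 4 → sum 12
1 2 4 -5 → sum 2
2 4 -5 5 → sum 6
4 -5 5 3 → sum 7
-5 5 3 4 → sum 7
5 3 4 8 → sum 20
3 4 8 5 → sum 20
4 8 5 5 → sum 22
8 5 5 3 → sum 21

9, 7, 8, 15, 12, 2, 6, 7, 7, 20, 20, 22, 21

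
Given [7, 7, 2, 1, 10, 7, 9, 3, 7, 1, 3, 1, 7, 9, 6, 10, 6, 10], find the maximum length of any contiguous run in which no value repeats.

6

add 7: [7] len 1
add 7 (repeat 7, move left end past it): [7] len 1
add 2: [7, 2] len 2
add 1: [7, 2, 1] len 3
add 10: [7, 2, 1, 10] len 4
add 7 (repeat 7, move left end past it): [2, 1, 10, 7] len 4
add 9: [2, 1, 10, 7, 9] len 5
add 3: [2, 1, 10, 7, 9, 3] len 6
add 7 (repeat 7, move left end past it): [9, 3, 7] len 3
add 1: [9, 3, 7, 1] len 4
add 3 (repeat 3, move left end past it): [7, 1, 3] len 3
add 1 (repeat 1, move left end past it): [3, 1] len 2
add 7: [3, 1, 7] len 3
add 9: [3, 1, 7, 9] len 4
add 6: [3, 1, 7, 9, 6] len 5
add 10: [3, 1, 7, 9, 6, 10] len 6
add 6 (repeat 6, move left end past it): [10, 6] len 2
add 10 (repeat 10, move left end past it): [6, 10] len 2
Longest all-distinct length: 6.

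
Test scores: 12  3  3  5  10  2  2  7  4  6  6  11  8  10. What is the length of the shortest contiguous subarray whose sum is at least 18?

add 12: running sum 12 < 18
add 3: running sum 15 < 18
end 2: [12, 3, 3] sum 18, len 3
end 3: [12, 3, 3, 5] sum 23, len 4
end 4: [3, 5, 10] sum 18, len 3
end 5: [3, 5, 10, 2] sum 20, len 4
end 6: [5, 10, 2, 2] sum 19, len 4
end 7: [10, 2, 2, 7] sum 21, len 4
end 8: [10, 2, 2, 7, 4] sum 25, len 5
end 9: [2, 7, 4, 6] sum 19, len 4
end 10: [7, 4, 6, 6] sum 23, len 4
end 11: [6, 6, 11] sum 23, len 3
end 12: [11, 8] sum 19, len 2
end 13: [8, 10] sum 18, len 2
Shortest qualifying length: 2.

2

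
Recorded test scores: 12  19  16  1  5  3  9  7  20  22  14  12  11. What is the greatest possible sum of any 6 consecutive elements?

86

Window sums for each of the 8 positions:
[12, 19, 16, 1, 5, 3] → sum 56
[19, 16, 1, 5, 3, 9] → sum 53
[16, 1, 5, 3, 9, 7] → sum 41
[1, 5, 3, 9, 7, 20] → sum 45
[5, 3, 9, 7, 20, 22] → sum 66
[3, 9, 7, 20, 22, 14] → sum 75
[9, 7, 20, 22, 14, 12] → sum 84
[7, 20, 22, 14, 12, 11] → sum 86
Greatest of these is 86.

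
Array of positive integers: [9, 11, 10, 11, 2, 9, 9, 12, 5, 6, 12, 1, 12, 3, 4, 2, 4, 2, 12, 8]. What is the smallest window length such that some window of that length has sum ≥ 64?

add 9: running sum 9 < 64
add 11: running sum 20 < 64
add 10: running sum 30 < 64
add 11: running sum 41 < 64
add 2: running sum 43 < 64
add 9: running sum 52 < 64
add 9: running sum 61 < 64
end 7: [11, 10, 11, 2, 9, 9, 12] sum 64, len 7
end 8: [11, 10, 11, 2, 9, 9, 12, 5] sum 69, len 8
end 9: [10, 11, 2, 9, 9, 12, 5, 6] sum 64, len 8
end 10: [11, 2, 9, 9, 12, 5, 6, 12] sum 66, len 8
end 11: [11, 2, 9, 9, 12, 5, 6, 12, 1] sum 67, len 9
end 12: [9, 9, 12, 5, 6, 12, 1, 12] sum 66, len 8
end 13: [9, 9, 12, 5, 6, 12, 1, 12, 3] sum 69, len 9
end 14: [9, 12, 5, 6, 12, 1, 12, 3, 4] sum 64, len 9
end 15: [9, 12, 5, 6, 12, 1, 12, 3, 4, 2] sum 66, len 10
end 16: [9, 12, 5, 6, 12, 1, 12, 3, 4, 2, 4] sum 70, len 11
end 17: [9, 12, 5, 6, 12, 1, 12, 3, 4, 2, 4, 2] sum 72, len 12
end 18: [12, 5, 6, 12, 1, 12, 3, 4, 2, 4, 2, 12] sum 75, len 12
end 19: [6, 12, 1, 12, 3, 4, 2, 4, 2, 12, 8] sum 66, len 11
Shortest qualifying length: 7.

7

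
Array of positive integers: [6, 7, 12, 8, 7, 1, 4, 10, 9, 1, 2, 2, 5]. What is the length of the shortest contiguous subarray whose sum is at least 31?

4

Extend right; whenever the sum reaches 31, record the length and shrink from the left:
add 6: running sum 6 < 31
add 7: running sum 13 < 31
add 12: running sum 25 < 31
add 8: shortest ending here [6, 7, 12, 8] sum 33, len 4
add 7: shortest ending here [7, 12, 8, 7] sum 34, len 4
add 1: shortest ending here [7, 12, 8, 7, 1] sum 35, len 5
add 4: shortest ending here [12, 8, 7, 1, 4] sum 32, len 5
add 10: shortest ending here [12, 8, 7, 1, 4, 10] sum 42, len 6
add 9: shortest ending here [7, 1, 4, 10, 9] sum 31, len 5
add 1: shortest ending here [7, 1, 4, 10, 9, 1] sum 32, len 6
add 2: shortest ending here [7, 1, 4, 10, 9, 1, 2] sum 34, len 7
add 2: shortest ending here [7, 1, 4, 10, 9, 1, 2, 2] sum 36, len 8
add 5: shortest ending here [4, 10, 9, 1, 2, 2, 5] sum 33, len 7
Shortest qualifying length: 4.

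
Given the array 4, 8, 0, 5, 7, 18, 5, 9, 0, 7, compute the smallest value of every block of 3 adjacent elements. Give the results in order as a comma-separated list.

4 8 0 → min 0
8 0 5 → min 0
0 5 7 → min 0
5 7 18 → min 5
7 18 5 → min 5
18 5 9 → min 5
5 9 0 → min 0
9 0 7 → min 0

0, 0, 0, 5, 5, 5, 0, 0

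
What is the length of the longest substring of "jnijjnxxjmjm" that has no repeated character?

add j: [j] len 1
add n: [j, n] len 2
add i: [j, n, i] len 3
add j (repeat j, move left end past it): [n, i, j] len 3
add j (repeat j, move left end past it): [j] len 1
add n: [j, n] len 2
add x: [j, n, x] len 3
add x (repeat x, move left end past it): [x] len 1
add j: [x, j] len 2
add m: [x, j, m] len 3
add j (repeat j, move left end past it): [m, j] len 2
add m (repeat m, move left end past it): [j, m] len 2
Longest all-distinct length: 3.

3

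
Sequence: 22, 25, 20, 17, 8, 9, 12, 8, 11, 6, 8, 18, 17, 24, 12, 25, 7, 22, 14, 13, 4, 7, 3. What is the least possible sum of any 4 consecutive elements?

27

22 25 20 17 → sum 84
25 20 17 8 → sum 70
20 17 8 9 → sum 54
17 8 9 12 → sum 46
8 9 12 8 → sum 37
9 12 8 11 → sum 40
12 8 11 6 → sum 37
8 11 6 8 → sum 33
11 6 8 18 → sum 43
6 8 18 17 → sum 49
8 18 17 24 → sum 67
18 17 24 12 → sum 71
17 24 12 25 → sum 78
24 12 25 7 → sum 68
12 25 7 22 → sum 66
25 7 22 14 → sum 68
7 22 14 13 → sum 56
22 14 13 4 → sum 53
14 13 4 7 → sum 38
13 4 7 3 → sum 27
Least of these is 27.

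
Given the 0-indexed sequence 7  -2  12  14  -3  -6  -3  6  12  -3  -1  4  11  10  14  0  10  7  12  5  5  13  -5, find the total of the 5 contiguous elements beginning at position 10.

Elements at indices 10..14: -1, 4, 11, 10, 14
sum(-1, 4, 11, 10, 14) = 38

38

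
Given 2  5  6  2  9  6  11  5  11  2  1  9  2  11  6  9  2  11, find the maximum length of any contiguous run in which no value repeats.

5

[2] len 1
[2, 5] len 2
[2, 5, 6] len 3
[5, 6, 2] len 3
[5, 6, 2, 9] len 4
[2, 9, 6] len 3
[2, 9, 6, 11] len 4
[2, 9, 6, 11, 5] len 5
[5, 11] len 2
[5, 11, 2] len 3
[5, 11, 2, 1] len 4
[5, 11, 2, 1, 9] len 5
[1, 9, 2] len 3
[1, 9, 2, 11] len 4
[1, 9, 2, 11, 6] len 5
[2, 11, 6, 9] len 4
[11, 6, 9, 2] len 4
[6, 9, 2, 11] len 4
Longest all-distinct length: 5.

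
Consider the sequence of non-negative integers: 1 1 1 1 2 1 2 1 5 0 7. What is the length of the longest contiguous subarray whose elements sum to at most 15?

10

Extend to the right; shrink from the left whenever the sum exceeds 15:
[1] sum 1 len 1
[1, 1] sum 2 len 2
[1, 1, 1] sum 3 len 3
[1, 1, 1, 1] sum 4 len 4
[1, 1, 1, 1, 2] sum 6 len 5
[1, 1, 1, 1, 2, 1] sum 7 len 6
[1, 1, 1, 1, 2, 1, 2] sum 9 len 7
[1, 1, 1, 1, 2, 1, 2, 1] sum 10 len 8
[1, 1, 1, 1, 2, 1, 2, 1, 5] sum 15 len 9
[1, 1, 1, 1, 2, 1, 2, 1, 5, 0] sum 15 len 10
[2, 1, 5, 0, 7] sum 15 len 5
Longest length seen: 10.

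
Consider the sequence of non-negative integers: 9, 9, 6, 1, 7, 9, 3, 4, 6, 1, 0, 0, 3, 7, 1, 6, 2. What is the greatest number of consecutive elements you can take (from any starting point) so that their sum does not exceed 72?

→ 9: sum 9, len 1
→ 9: sum 18, len 2
→ 6: sum 24, len 3
→ 1: sum 25, len 4
→ 7: sum 32, len 5
→ 9: sum 41, len 6
→ 3: sum 44, len 7
→ 4: sum 48, len 8
→ 6: sum 54, len 9
→ 1: sum 55, len 10
→ 0: sum 55, len 11
→ 0: sum 55, len 12
→ 3: sum 58, len 13
→ 7: sum 65, len 14
→ 1: sum 66, len 15
→ 6: sum 72, len 16
→ 2 (dropped 9): sum 65, len 16
Longest length seen: 16.

16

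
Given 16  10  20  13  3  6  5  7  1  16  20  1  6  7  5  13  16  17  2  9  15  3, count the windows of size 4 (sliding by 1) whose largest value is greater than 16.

(16, 10, 20, 13) → max 20  > 16 ✓
(10, 20, 13, 3) → max 20  > 16 ✓
(20, 13, 3, 6) → max 20  > 16 ✓
(13, 3, 6, 5) → max 13
(3, 6, 5, 7) → max 7
(6, 5, 7, 1) → max 7
(5, 7, 1, 16) → max 16
(7, 1, 16, 20) → max 20  > 16 ✓
(1, 16, 20, 1) → max 20  > 16 ✓
(16, 20, 1, 6) → max 20  > 16 ✓
(20, 1, 6, 7) → max 20  > 16 ✓
(1, 6, 7, 5) → max 7
(6, 7, 5, 13) → max 13
(7, 5, 13, 16) → max 16
(5, 13, 16, 17) → max 17  > 16 ✓
(13, 16, 17, 2) → max 17  > 16 ✓
(16, 17, 2, 9) → max 17  > 16 ✓
(17, 2, 9, 15) → max 17  > 16 ✓
(2, 9, 15, 3) → max 15
11 windows satisfy the condition.

11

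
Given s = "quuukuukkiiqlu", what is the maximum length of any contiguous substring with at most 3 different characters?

Extend right; when distinct count exceeds 3, shrink from the left:
[q] 1 distinct, len 1
[q, u] 2 distinct, len 2
[q, u, u] 2 distinct, len 3
[q, u, u, u] 2 distinct, len 4
[q, u, u, u, k] 3 distinct, len 5
[q, u, u, u, k, u] 3 distinct, len 6
[q, u, u, u, k, u, u] 3 distinct, len 7
[q, u, u, u, k, u, u, k] 3 distinct, len 8
[q, u, u, u, k, u, u, k, k] 3 distinct, len 9
[u, u, u, k, u, u, k, k, i] 3 distinct, len 9
[u, u, u, k, u, u, k, k, i, i] 3 distinct, len 10
[k, k, i, i, q] 3 distinct, len 5
[i, i, q, l] 3 distinct, len 4
[q, l, u] 3 distinct, len 3
Longest length with ≤3 distinct: 10.

10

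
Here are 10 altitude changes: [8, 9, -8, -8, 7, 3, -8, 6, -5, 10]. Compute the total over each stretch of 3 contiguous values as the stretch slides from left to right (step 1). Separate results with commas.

9, -7, -9, 2, 2, 1, -7, 11

Sliding a size-3 window across the 10 values:
8 9 -8 → sum 9
9 -8 -8 → sum -7
-8 -8 7 → sum -9
-8 7 3 → sum 2
7 3 -8 → sum 2
3 -8 6 → sum 1
-8 6 -5 → sum -7
6 -5 10 → sum 11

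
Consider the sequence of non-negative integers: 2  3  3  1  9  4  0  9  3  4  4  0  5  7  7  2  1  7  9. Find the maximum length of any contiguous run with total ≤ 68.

17

Extend to the right; shrink from the left whenever the sum exceeds 68:
→ 2: sum 2, len 1
→ 3: sum 5, len 2
→ 3: sum 8, len 3
→ 1: sum 9, len 4
→ 9: sum 18, len 5
→ 4: sum 22, len 6
→ 0: sum 22, len 7
→ 9: sum 31, len 8
→ 3: sum 34, len 9
→ 4: sum 38, len 10
→ 4: sum 42, len 11
→ 0: sum 42, len 12
→ 5: sum 47, len 13
→ 7: sum 54, len 14
→ 7: sum 61, len 15
→ 2: sum 63, len 16
→ 1: sum 64, len 17
→ 7 (dropped 2, 3): sum 66, len 16
→ 9 (dropped 3, 1, 9): sum 62, len 14
Longest length seen: 17.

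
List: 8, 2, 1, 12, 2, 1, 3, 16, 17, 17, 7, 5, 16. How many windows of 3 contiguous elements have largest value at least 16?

6

8 2 1 → max 8
2 1 12 → max 12
1 12 2 → max 12
12 2 1 → max 12
2 1 3 → max 3
1 3 16 → max 16  ≥ 16 ✓
3 16 17 → max 17  ≥ 16 ✓
16 17 17 → max 17  ≥ 16 ✓
17 17 7 → max 17  ≥ 16 ✓
17 7 5 → max 17  ≥ 16 ✓
7 5 16 → max 16  ≥ 16 ✓
6 windows satisfy the condition.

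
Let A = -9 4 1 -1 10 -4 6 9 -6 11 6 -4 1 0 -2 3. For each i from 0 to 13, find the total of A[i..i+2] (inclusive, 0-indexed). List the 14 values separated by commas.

-4, 4, 10, 5, 12, 11, 9, 14, 11, 13, 3, -3, -1, 1

Sliding a size-3 window across the 16 values:
-9 4 1 → sum -4
4 1 -1 → sum 4
1 -1 10 → sum 10
-1 10 -4 → sum 5
10 -4 6 → sum 12
-4 6 9 → sum 11
6 9 -6 → sum 9
9 -6 11 → sum 14
-6 11 6 → sum 11
11 6 -4 → sum 13
6 -4 1 → sum 3
-4 1 0 → sum -3
1 0 -2 → sum -1
0 -2 3 → sum 1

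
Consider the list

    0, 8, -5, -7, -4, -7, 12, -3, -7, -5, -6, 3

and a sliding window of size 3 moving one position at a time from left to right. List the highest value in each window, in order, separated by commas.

8, 8, -4, -4, 12, 12, 12, -3, -5, 3

Sliding a size-3 window across the 12 values:
0 8 -5 → max 8
8 -5 -7 → max 8
-5 -7 -4 → max -4
-7 -4 -7 → max -4
-4 -7 12 → max 12
-7 12 -3 → max 12
12 -3 -7 → max 12
-3 -7 -5 → max -3
-7 -5 -6 → max -5
-5 -6 3 → max 3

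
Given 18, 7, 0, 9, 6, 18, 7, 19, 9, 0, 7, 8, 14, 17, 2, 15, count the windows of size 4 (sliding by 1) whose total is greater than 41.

(18, 7, 0, 9) → sum 34
(7, 0, 9, 6) → sum 22
(0, 9, 6, 18) → sum 33
(9, 6, 18, 7) → sum 40
(6, 18, 7, 19) → sum 50  > 41 ✓
(18, 7, 19, 9) → sum 53  > 41 ✓
(7, 19, 9, 0) → sum 35
(19, 9, 0, 7) → sum 35
(9, 0, 7, 8) → sum 24
(0, 7, 8, 14) → sum 29
(7, 8, 14, 17) → sum 46  > 41 ✓
(8, 14, 17, 2) → sum 41
(14, 17, 2, 15) → sum 48  > 41 ✓
4 windows satisfy the condition.

4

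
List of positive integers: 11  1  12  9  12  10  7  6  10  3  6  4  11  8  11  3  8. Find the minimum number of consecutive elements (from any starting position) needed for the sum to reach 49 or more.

Extend right; whenever the sum reaches 49, record the length and shrink from the left:
add 11: running sum 11 < 49
add 1: running sum 12 < 49
add 12: running sum 24 < 49
add 9: running sum 33 < 49
add 12: running sum 45 < 49
end 5: [11, 1, 12, 9, 12, 10] sum 55, len 6
end 6: [12, 9, 12, 10, 7] sum 50, len 5
end 7: [12, 9, 12, 10, 7, 6] sum 56, len 6
end 8: [9, 12, 10, 7, 6, 10] sum 54, len 6
end 9: [9, 12, 10, 7, 6, 10, 3] sum 57, len 7
end 10: [12, 10, 7, 6, 10, 3, 6] sum 54, len 7
end 11: [12, 10, 7, 6, 10, 3, 6, 4] sum 58, len 8
end 12: [10, 7, 6, 10, 3, 6, 4, 11] sum 57, len 8
end 13: [7, 6, 10, 3, 6, 4, 11, 8] sum 55, len 8
end 14: [10, 3, 6, 4, 11, 8, 11] sum 53, len 7
end 15: [10, 3, 6, 4, 11, 8, 11, 3] sum 56, len 8
end 16: [6, 4, 11, 8, 11, 3, 8] sum 51, len 7
Shortest qualifying length: 5.

5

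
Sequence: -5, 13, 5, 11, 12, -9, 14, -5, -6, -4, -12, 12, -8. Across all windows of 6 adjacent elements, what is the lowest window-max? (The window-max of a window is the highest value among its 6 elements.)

-5 13 5 11 12 -9 → max 13
13 5 11 12 -9 14 → max 14
5 11 12 -9 14 -5 → max 14
11 12 -9 14 -5 -6 → max 14
12 -9 14 -5 -6 -4 → max 14
-9 14 -5 -6 -4 -12 → max 14
14 -5 -6 -4 -12 12 → max 14
-5 -6 -4 -12 12 -8 → max 12
Lowest of these is 12.

12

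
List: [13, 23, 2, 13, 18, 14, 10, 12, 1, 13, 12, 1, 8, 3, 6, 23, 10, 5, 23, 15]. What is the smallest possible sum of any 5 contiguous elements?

30

Window sums for each of the 16 positions:
[13, 23, 2, 13, 18] → sum 69
[23, 2, 13, 18, 14] → sum 70
[2, 13, 18, 14, 10] → sum 57
[13, 18, 14, 10, 12] → sum 67
[18, 14, 10, 12, 1] → sum 55
[14, 10, 12, 1, 13] → sum 50
[10, 12, 1, 13, 12] → sum 48
[12, 1, 13, 12, 1] → sum 39
[1, 13, 12, 1, 8] → sum 35
[13, 12, 1, 8, 3] → sum 37
[12, 1, 8, 3, 6] → sum 30
[1, 8, 3, 6, 23] → sum 41
[8, 3, 6, 23, 10] → sum 50
[3, 6, 23, 10, 5] → sum 47
[6, 23, 10, 5, 23] → sum 67
[23, 10, 5, 23, 15] → sum 76
Smallest of these is 30.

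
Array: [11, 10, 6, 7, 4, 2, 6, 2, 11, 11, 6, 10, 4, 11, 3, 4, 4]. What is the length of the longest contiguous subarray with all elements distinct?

6

add 11: [11] len 1
add 10: [11, 10] len 2
add 6: [11, 10, 6] len 3
add 7: [11, 10, 6, 7] len 4
add 4: [11, 10, 6, 7, 4] len 5
add 2: [11, 10, 6, 7, 4, 2] len 6
add 6 (repeat 6, move left end past it): [7, 4, 2, 6] len 4
add 2 (repeat 2, move left end past it): [6, 2] len 2
add 11: [6, 2, 11] len 3
add 11 (repeat 11, move left end past it): [11] len 1
add 6: [11, 6] len 2
add 10: [11, 6, 10] len 3
add 4: [11, 6, 10, 4] len 4
add 11 (repeat 11, move left end past it): [6, 10, 4, 11] len 4
add 3: [6, 10, 4, 11, 3] len 5
add 4 (repeat 4, move left end past it): [11, 3, 4] len 3
add 4 (repeat 4, move left end past it): [4] len 1
Longest all-distinct length: 6.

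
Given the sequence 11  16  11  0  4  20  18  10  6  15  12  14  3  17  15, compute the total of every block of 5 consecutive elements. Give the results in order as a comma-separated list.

42, 51, 53, 52, 58, 69, 61, 57, 50, 61, 61

[11, 16, 11, 0, 4] → sum 42
[16, 11, 0, 4, 20] → sum 51
[11, 0, 4, 20, 18] → sum 53
[0, 4, 20, 18, 10] → sum 52
[4, 20, 18, 10, 6] → sum 58
[20, 18, 10, 6, 15] → sum 69
[18, 10, 6, 15, 12] → sum 61
[10, 6, 15, 12, 14] → sum 57
[6, 15, 12, 14, 3] → sum 50
[15, 12, 14, 3, 17] → sum 61
[12, 14, 3, 17, 15] → sum 61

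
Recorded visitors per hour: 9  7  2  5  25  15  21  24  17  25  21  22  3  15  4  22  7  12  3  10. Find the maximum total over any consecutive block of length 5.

[9, 7, 2, 5, 25] → sum 48
[7, 2, 5, 25, 15] → sum 54
[2, 5, 25, 15, 21] → sum 68
[5, 25, 15, 21, 24] → sum 90
[25, 15, 21, 24, 17] → sum 102
[15, 21, 24, 17, 25] → sum 102
[21, 24, 17, 25, 21] → sum 108
[24, 17, 25, 21, 22] → sum 109
[17, 25, 21, 22, 3] → sum 88
[25, 21, 22, 3, 15] → sum 86
[21, 22, 3, 15, 4] → sum 65
[22, 3, 15, 4, 22] → sum 66
[3, 15, 4, 22, 7] → sum 51
[15, 4, 22, 7, 12] → sum 60
[4, 22, 7, 12, 3] → sum 48
[22, 7, 12, 3, 10] → sum 54
Maximum of these is 109.

109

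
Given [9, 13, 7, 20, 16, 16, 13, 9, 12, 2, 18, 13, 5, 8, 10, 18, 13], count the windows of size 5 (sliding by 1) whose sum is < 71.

9 13 7 20 16 → sum 65  < 71 ✓
13 7 20 16 16 → sum 72
7 20 16 16 13 → sum 72
20 16 16 13 9 → sum 74
16 16 13 9 12 → sum 66  < 71 ✓
16 13 9 12 2 → sum 52  < 71 ✓
13 9 12 2 18 → sum 54  < 71 ✓
9 12 2 18 13 → sum 54  < 71 ✓
12 2 18 13 5 → sum 50  < 71 ✓
2 18 13 5 8 → sum 46  < 71 ✓
18 13 5 8 10 → sum 54  < 71 ✓
13 5 8 10 18 → sum 54  < 71 ✓
5 8 10 18 13 → sum 54  < 71 ✓
10 windows satisfy the condition.

10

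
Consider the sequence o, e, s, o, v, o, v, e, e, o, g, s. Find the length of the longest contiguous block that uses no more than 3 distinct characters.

7

add o: window [o] (1 distinct), len 1
add e: window [o, e] (2 distinct), len 2
add s: window [o, e, s] (3 distinct), len 3
add o: window [o, e, s, o] (3 distinct), len 4
add v: window [s, o, v] (3 distinct), len 3
add o: window [s, o, v, o] (3 distinct), len 4
add v: window [s, o, v, o, v] (3 distinct), len 5
add e: window [o, v, o, v, e] (3 distinct), len 5
add e: window [o, v, o, v, e, e] (3 distinct), len 6
add o: window [o, v, o, v, e, e, o] (3 distinct), len 7
add g: window [e, e, o, g] (3 distinct), len 4
add s: window [o, g, s] (3 distinct), len 3
Longest length with ≤3 distinct: 7.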